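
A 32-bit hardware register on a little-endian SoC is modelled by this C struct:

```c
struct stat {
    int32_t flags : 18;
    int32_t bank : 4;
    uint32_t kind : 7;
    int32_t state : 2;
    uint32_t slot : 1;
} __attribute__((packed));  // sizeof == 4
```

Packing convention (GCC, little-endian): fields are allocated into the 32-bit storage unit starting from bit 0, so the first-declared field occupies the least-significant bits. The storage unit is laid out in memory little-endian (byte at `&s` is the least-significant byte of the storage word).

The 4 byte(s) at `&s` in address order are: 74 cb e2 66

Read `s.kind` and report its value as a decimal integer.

27

[0]=0x74 [1]=0xcb [2]=0xe2 [3]=0x66 (little-endian) → word 0x66e2cb74
flags [0+:18] = (word>>0) & 0x3ffff = 183156
bank [18+:4] = (word>>18) & 0xf = 8
kind [22+:7] = (word>>22) & 0x7f = 27  ←
state [29+:2] = (word>>29) & 0x3 = 3
slot [31+:1] = (word>>31) & 0x1 = 0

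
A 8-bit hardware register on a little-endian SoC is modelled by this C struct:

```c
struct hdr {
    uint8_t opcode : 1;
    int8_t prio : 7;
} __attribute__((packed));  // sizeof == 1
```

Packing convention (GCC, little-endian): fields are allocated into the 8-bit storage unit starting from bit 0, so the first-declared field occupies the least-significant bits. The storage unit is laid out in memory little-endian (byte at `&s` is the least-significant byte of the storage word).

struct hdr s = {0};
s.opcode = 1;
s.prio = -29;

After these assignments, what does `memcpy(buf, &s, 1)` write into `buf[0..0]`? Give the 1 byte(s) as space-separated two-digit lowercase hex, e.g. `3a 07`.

c7

[0+:1] opcode=1 & 0x1 = 0x1; word=0x01
[1+:7] prio=-29 & 0x7f = 0x63; word=0xc7
word = 0xc7 → little-endian bytes:
  [0]=0xc7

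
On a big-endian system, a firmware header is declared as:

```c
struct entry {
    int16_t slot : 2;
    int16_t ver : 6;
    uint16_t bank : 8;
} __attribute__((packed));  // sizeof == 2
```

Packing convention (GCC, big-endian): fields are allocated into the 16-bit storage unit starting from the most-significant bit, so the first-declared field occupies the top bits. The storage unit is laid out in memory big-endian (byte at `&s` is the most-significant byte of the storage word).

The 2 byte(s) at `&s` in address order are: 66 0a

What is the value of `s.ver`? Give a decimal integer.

[0]=0x66 [1]=0x0a (big-endian) → word 0x660a
slot [14+:2] = (word>>14) & 0x3 = 1
ver [8+:6] = (word>>8) & 0x3f = 38  ←
bank [0+:8] = (word>>0) & 0xff = 10
ver signed 6b, MSB=1: 38 - 64 = -26

-26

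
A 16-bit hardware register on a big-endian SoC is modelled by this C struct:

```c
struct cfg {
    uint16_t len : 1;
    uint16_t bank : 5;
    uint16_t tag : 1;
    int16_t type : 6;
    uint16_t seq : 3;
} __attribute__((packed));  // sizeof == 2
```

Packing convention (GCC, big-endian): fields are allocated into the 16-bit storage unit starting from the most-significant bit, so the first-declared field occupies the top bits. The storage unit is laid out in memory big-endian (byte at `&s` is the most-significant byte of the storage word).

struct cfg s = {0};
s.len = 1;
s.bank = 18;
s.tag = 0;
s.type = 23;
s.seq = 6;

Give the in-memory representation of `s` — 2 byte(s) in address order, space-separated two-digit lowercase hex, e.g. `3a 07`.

c8 be

len (1b) val=1 bits=0x1 at bit 15: 0x8000
bank (5b) val=18 bits=0x12 at bit 10: 0xc800
tag (1b) val=0 bits=0x0 at bit 9: 0xc800
type (6b) val=23 bits=0x17 at bit 3: 0xc8b8
seq (3b) val=6 bits=0x6 at bit 0: 0xc8be
word = 0xc8be → big-endian bytes:
  [0]=0xc8  [1]=0xbe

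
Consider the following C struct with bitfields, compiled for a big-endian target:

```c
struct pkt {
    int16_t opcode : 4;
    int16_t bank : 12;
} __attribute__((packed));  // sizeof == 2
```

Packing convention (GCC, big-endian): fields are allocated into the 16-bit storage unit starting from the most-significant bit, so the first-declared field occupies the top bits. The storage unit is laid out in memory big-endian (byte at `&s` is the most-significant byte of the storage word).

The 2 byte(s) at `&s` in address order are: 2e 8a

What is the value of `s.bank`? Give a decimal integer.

[0]=0x2e [1]=0x8a (big-endian) → word 0x2e8a
opcode:4 @ bit 12 → (0x2e8a>>12)&0xf = 0x2
bank:12 @ bit 0 → (0x2e8a>>0)&0xfff = 0xe8a  ←
bank signed 12b, MSB=1: 3722 - 4096 = -374

-374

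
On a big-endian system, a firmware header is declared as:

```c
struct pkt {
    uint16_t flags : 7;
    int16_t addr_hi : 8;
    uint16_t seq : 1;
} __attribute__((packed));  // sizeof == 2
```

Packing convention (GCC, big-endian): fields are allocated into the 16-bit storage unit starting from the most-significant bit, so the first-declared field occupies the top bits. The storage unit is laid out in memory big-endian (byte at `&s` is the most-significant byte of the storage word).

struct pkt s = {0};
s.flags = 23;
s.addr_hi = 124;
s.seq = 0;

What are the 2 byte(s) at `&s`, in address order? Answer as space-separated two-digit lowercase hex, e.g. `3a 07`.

2e f8

flags (7b) val=23 bits=0x17 at bit 9: 0x2e00
addr_hi (8b) val=124 bits=0x7c at bit 1: 0x2ef8
seq (1b) val=0 bits=0x0 at bit 0: 0x2ef8
word = 0x2ef8 → big-endian bytes:
  [0]=0x2e  [1]=0xf8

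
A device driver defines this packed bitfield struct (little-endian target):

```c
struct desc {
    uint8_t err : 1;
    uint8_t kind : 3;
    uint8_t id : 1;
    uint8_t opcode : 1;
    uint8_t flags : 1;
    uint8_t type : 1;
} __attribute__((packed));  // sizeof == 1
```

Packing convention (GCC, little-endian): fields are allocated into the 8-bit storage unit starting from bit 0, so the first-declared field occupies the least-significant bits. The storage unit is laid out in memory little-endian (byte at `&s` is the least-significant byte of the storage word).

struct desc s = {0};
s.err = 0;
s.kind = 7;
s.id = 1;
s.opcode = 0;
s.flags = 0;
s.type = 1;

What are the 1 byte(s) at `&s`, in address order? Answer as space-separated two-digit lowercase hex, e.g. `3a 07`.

[0+:1] err=0 & 0x1 = 0x0; word=0x00
[1+:3] kind=7 & 0x7 = 0x7; word=0x0e
[4+:1] id=1 & 0x1 = 0x1; word=0x1e
[5+:1] opcode=0 & 0x1 = 0x0; word=0x1e
[6+:1] flags=0 & 0x1 = 0x0; word=0x1e
[7+:1] type=1 & 0x1 = 0x1; word=0x9e
word = 0x9e → little-endian bytes:
  [0]=0x9e

9e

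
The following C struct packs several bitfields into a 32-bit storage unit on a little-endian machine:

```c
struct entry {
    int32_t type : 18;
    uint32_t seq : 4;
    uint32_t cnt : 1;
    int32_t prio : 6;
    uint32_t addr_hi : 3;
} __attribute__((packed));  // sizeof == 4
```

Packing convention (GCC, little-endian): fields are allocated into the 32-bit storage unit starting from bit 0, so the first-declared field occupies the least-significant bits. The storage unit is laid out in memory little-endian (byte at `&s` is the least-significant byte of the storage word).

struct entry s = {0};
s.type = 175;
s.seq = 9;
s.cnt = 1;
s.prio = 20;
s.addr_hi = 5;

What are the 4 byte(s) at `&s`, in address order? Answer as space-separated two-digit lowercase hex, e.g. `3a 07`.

af 00 64 aa

type:18 = 175 → 0xaf << 0 → word 0x000000af
seq:4 = 9 → 0x9 << 18 → word 0x002400af
cnt:1 = 1 → 0x1 << 22 → word 0x006400af
prio:6 = 20 → 0x14 << 23 → word 0x0a6400af
addr_hi:3 = 5 → 0x5 << 29 → word 0xaa6400af
word = 0xaa6400af → little-endian bytes:
  [0]=0xaf  [1]=0x00  [2]=0x64  [3]=0xaa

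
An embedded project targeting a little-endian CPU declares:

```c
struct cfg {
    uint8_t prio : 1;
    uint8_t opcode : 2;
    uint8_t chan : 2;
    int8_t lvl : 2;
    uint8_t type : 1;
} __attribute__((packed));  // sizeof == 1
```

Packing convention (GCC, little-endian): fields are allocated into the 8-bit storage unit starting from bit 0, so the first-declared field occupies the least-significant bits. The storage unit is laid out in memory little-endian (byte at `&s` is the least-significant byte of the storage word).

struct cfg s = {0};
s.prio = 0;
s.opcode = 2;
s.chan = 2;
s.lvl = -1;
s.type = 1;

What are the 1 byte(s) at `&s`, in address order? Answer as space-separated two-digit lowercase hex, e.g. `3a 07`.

f4

prio (1b) val=0 bits=0x0 at bit 0: 0x00
opcode (2b) val=2 bits=0x2 at bit 1: 0x04
chan (2b) val=2 bits=0x2 at bit 3: 0x14
lvl (2b) val=-1 bits=0x3 at bit 5: 0x74
type (1b) val=1 bits=0x1 at bit 7: 0xf4
word = 0xf4 → little-endian bytes:
  [0]=0xf4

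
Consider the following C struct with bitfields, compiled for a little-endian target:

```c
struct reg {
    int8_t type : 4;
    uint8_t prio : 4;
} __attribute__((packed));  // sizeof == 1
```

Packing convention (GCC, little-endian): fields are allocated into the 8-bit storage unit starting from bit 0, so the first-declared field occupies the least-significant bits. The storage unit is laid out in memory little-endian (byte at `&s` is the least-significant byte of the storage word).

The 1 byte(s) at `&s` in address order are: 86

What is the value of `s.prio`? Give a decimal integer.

8

[0]=0x86 (little-endian) → word 0x86
type [0+:4] = (word>>0) & 0xf = 6
prio [4+:4] = (word>>4) & 0xf = 8  ←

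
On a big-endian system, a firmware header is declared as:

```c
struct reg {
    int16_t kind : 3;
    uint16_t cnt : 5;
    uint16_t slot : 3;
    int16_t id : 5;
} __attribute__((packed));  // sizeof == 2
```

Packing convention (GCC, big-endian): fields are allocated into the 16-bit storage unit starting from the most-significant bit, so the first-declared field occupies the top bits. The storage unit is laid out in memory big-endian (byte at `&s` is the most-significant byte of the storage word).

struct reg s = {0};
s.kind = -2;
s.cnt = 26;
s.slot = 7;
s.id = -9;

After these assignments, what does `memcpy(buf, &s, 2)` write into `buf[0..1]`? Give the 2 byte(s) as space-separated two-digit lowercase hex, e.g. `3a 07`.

kind:3 = -2 → 0x6 << 13 → word 0xc000
cnt:5 = 26 → 0x1a << 8 → word 0xda00
slot:3 = 7 → 0x7 << 5 → word 0xdae0
id:5 = -9 → 0x17 << 0 → word 0xdaf7
word = 0xdaf7 → big-endian bytes:
  [0]=0xda  [1]=0xf7

da f7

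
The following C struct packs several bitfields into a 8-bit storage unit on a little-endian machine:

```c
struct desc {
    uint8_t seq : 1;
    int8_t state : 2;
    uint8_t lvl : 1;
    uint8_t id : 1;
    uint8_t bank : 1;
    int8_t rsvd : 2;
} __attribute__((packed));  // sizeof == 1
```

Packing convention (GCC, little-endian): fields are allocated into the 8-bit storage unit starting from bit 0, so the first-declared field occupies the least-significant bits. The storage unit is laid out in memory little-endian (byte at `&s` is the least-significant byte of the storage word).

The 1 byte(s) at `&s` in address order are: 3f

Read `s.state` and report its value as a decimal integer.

-1

[0]=0x3f (little-endian) → word 0x3f
seq [0+:1] = (word>>0) & 0x1 = 1
state [1+:2] = (word>>1) & 0x3 = 3  ←
lvl [3+:1] = (word>>3) & 0x1 = 1
id [4+:1] = (word>>4) & 0x1 = 1
bank [5+:1] = (word>>5) & 0x1 = 1
rsvd [6+:2] = (word>>6) & 0x3 = 0
state signed 2b, MSB=1: 3 - 4 = -1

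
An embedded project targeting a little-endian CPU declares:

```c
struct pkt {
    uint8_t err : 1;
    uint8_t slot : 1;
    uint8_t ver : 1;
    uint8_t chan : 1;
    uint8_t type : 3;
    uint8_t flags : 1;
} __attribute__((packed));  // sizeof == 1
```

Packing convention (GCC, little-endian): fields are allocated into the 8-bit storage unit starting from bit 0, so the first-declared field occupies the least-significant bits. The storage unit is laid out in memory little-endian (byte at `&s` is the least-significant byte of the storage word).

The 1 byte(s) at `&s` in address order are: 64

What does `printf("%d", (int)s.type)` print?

[0]=0x64 (little-endian) → word 0x64
err:1 @ bit 0 → (0x64>>0)&0x1 = 0x0
slot:1 @ bit 1 → (0x64>>1)&0x1 = 0x0
ver:1 @ bit 2 → (0x64>>2)&0x1 = 0x1
chan:1 @ bit 3 → (0x64>>3)&0x1 = 0x0
type:3 @ bit 4 → (0x64>>4)&0x7 = 0x6  ←
flags:1 @ bit 7 → (0x64>>7)&0x1 = 0x0

6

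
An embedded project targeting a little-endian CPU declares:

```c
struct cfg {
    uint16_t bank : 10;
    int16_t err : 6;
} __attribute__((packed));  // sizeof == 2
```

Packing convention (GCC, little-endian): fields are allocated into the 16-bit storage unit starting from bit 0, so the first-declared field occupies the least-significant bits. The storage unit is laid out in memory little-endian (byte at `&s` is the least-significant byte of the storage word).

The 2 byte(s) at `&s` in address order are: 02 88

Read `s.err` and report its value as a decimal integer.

-30

[0]=0x02 [1]=0x88 (little-endian) → word 0x8802
bank [0+:10] = (word>>0) & 0x3ff = 2
err [10+:6] = (word>>10) & 0x3f = 34  ←
err signed 6b, MSB=1: 34 - 64 = -30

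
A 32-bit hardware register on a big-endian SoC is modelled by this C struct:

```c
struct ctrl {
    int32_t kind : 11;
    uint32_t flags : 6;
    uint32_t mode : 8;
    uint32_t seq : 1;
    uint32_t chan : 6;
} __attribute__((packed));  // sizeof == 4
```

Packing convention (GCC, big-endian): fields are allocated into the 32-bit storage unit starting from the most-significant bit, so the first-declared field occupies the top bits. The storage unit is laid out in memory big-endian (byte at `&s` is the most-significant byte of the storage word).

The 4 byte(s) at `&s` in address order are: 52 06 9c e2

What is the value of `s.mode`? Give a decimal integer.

[0]=0x52 [1]=0x06 [2]=0x9c [3]=0xe2 (big-endian) → word 0x52069ce2
kind [21+:11] = (word>>21) & 0x7ff = 656
flags [15+:6] = (word>>15) & 0x3f = 13
mode [7+:8] = (word>>7) & 0xff = 57  ←
seq [6+:1] = (word>>6) & 0x1 = 1
chan [0+:6] = (word>>0) & 0x3f = 34

57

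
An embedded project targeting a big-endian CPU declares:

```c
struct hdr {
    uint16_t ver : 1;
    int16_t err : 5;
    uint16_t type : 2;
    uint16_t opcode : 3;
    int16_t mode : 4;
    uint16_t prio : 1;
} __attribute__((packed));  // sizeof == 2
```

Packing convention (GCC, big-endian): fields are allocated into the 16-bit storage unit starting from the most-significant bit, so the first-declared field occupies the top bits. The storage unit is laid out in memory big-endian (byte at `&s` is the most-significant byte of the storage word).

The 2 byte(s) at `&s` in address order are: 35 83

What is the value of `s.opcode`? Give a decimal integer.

[0]=0x35 [1]=0x83 (big-endian) → word 0x3583
ver [15+:1] = (word>>15) & 0x1 = 0
err [10+:5] = (word>>10) & 0x1f = 13
type [8+:2] = (word>>8) & 0x3 = 1
opcode [5+:3] = (word>>5) & 0x7 = 4  ←
mode [1+:4] = (word>>1) & 0xf = 1
prio [0+:1] = (word>>0) & 0x1 = 1

4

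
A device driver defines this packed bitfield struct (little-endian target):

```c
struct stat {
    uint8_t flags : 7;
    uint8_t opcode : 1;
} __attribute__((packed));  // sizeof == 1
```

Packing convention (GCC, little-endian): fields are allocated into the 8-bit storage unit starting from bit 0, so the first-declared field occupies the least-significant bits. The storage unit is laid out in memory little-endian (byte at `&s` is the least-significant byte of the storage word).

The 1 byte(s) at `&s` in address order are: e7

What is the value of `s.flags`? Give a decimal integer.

[0]=0xe7 (little-endian) → word 0xe7
flags [0+:7] = (word>>0) & 0x7f = 103  ←
opcode [7+:1] = (word>>7) & 0x1 = 1

103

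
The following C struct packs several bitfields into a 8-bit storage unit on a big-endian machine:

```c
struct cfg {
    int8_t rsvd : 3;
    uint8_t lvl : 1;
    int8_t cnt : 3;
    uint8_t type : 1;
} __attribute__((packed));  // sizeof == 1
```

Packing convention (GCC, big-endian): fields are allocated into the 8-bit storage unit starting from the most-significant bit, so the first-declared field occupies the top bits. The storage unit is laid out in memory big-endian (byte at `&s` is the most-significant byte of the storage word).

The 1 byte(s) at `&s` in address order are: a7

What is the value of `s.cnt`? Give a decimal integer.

[0]=0xa7 (big-endian) → word 0xa7
rsvd:3 @ bit 5 → (0xa7>>5)&0x7 = 0x5
lvl:1 @ bit 4 → (0xa7>>4)&0x1 = 0x0
cnt:3 @ bit 1 → (0xa7>>1)&0x7 = 0x3  ←
type:1 @ bit 0 → (0xa7>>0)&0x1 = 0x1
cnt signed 3b, MSB=0: value = 3

3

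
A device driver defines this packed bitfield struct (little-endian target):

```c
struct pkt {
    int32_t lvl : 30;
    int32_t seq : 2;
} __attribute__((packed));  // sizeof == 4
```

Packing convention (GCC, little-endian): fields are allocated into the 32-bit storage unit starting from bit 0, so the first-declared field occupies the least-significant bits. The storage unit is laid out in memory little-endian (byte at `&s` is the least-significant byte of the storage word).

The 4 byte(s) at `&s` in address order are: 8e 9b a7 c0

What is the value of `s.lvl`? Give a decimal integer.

10984334

[0]=0x8e [1]=0x9b [2]=0xa7 [3]=0xc0 (little-endian) → word 0xc0a79b8e
lvl [0+:30] = (word>>0) & 0x3fffffff = 10984334  ←
seq [30+:2] = (word>>30) & 0x3 = 3
lvl signed 30b, MSB=0: value = 10984334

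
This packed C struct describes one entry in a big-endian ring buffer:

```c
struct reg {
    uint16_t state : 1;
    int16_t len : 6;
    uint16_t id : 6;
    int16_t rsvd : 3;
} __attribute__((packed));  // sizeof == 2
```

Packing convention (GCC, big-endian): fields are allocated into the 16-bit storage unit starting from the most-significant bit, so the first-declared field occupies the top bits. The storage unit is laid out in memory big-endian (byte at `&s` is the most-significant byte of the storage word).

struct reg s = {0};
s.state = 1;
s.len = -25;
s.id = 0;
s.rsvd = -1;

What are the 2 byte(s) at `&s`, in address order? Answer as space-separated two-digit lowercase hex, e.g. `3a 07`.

ce 07

[15+:1] state=1 & 0x1 = 0x1; word=0x8000
[9+:6] len=-25 & 0x3f = 0x27; word=0xce00
[3+:6] id=0 & 0x3f = 0x0; word=0xce00
[0+:3] rsvd=-1 & 0x7 = 0x7; word=0xce07
word = 0xce07 → big-endian bytes:
  [0]=0xce  [1]=0x07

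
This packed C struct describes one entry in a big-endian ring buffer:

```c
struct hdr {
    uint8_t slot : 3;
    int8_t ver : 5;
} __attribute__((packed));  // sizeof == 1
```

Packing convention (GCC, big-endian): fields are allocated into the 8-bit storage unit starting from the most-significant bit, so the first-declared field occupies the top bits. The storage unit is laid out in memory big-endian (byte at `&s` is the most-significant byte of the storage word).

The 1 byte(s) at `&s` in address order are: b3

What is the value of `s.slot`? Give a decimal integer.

5

[0]=0xb3 (big-endian) → word 0xb3
slot:3 @ bit 5 → (0xb3>>5)&0x7 = 0x5  ←
ver:5 @ bit 0 → (0xb3>>0)&0x1f = 0x13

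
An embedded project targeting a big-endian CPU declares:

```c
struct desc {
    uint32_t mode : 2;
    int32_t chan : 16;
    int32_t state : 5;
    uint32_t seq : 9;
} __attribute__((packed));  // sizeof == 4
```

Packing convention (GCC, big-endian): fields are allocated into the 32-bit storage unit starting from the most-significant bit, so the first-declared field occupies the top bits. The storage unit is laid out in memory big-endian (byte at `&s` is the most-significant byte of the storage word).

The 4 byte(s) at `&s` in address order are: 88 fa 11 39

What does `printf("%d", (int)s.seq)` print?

313

[0]=0x88 [1]=0xfa [2]=0x11 [3]=0x39 (big-endian) → word 0x88fa1139
mode:2 @ bit 30 → (0x88fa1139>>30)&0x3 = 0x2
chan:16 @ bit 14 → (0x88fa1139>>14)&0xffff = 0x23e8
state:5 @ bit 9 → (0x88fa1139>>9)&0x1f = 0x8
seq:9 @ bit 0 → (0x88fa1139>>0)&0x1ff = 0x139  ←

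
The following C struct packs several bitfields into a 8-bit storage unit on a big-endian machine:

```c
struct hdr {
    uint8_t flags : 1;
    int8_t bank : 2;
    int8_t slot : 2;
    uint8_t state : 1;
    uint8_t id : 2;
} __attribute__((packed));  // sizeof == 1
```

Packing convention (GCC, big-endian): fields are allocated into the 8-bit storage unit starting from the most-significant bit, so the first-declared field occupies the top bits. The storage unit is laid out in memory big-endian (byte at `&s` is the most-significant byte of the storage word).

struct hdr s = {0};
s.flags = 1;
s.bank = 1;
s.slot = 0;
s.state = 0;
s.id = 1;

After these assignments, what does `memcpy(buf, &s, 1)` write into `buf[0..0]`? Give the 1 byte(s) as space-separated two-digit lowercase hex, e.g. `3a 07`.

a1

[7+:1] flags=1 & 0x1 = 0x1; word=0x80
[5+:2] bank=1 & 0x3 = 0x1; word=0xa0
[3+:2] slot=0 & 0x3 = 0x0; word=0xa0
[2+:1] state=0 & 0x1 = 0x0; word=0xa0
[0+:2] id=1 & 0x3 = 0x1; word=0xa1
word = 0xa1 → big-endian bytes:
  [0]=0xa1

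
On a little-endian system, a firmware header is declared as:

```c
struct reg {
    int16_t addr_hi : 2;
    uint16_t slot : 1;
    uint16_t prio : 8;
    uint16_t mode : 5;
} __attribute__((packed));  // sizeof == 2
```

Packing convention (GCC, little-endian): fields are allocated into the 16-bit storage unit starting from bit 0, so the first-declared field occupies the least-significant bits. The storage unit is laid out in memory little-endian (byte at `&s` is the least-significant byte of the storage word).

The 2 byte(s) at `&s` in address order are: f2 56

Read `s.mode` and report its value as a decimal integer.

10

[0]=0xf2 [1]=0x56 (little-endian) → word 0x56f2
addr_hi [0+:2] = (word>>0) & 0x3 = 2
slot [2+:1] = (word>>2) & 0x1 = 0
prio [3+:8] = (word>>3) & 0xff = 222
mode [11+:5] = (word>>11) & 0x1f = 10  ←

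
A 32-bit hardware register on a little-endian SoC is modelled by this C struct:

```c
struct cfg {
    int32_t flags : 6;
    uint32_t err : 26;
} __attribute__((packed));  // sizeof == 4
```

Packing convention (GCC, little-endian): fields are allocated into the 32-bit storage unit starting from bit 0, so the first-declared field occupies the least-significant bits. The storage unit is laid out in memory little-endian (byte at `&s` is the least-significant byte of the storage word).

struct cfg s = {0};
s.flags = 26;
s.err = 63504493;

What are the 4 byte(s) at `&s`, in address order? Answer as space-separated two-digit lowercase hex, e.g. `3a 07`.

flags (6b) val=26 bits=0x1a at bit 0: 0x0000001a
err (26b) val=63504493 bits=0x3c9006d at bit 6: 0xf2401b5a
word = 0xf2401b5a → little-endian bytes:
  [0]=0x5a  [1]=0x1b  [2]=0x40  [3]=0xf2

5a 1b 40 f2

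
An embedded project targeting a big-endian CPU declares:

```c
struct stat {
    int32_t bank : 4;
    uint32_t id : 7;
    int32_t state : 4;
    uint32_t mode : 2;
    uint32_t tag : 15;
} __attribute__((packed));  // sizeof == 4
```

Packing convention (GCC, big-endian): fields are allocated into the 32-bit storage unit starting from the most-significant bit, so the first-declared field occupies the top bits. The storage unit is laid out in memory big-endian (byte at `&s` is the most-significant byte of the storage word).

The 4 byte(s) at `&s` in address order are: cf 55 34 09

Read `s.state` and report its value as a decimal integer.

-6

[0]=0xcf [1]=0x55 [2]=0x34 [3]=0x09 (big-endian) → word 0xcf553409
bank:4 @ bit 28 → (0xcf553409>>28)&0xf = 0xc
id:7 @ bit 21 → (0xcf553409>>21)&0x7f = 0x7a
state:4 @ bit 17 → (0xcf553409>>17)&0xf = 0xa  ←
mode:2 @ bit 15 → (0xcf553409>>15)&0x3 = 0x2
tag:15 @ bit 0 → (0xcf553409>>0)&0x7fff = 0x3409
state signed 4b, MSB=1: 10 - 16 = -6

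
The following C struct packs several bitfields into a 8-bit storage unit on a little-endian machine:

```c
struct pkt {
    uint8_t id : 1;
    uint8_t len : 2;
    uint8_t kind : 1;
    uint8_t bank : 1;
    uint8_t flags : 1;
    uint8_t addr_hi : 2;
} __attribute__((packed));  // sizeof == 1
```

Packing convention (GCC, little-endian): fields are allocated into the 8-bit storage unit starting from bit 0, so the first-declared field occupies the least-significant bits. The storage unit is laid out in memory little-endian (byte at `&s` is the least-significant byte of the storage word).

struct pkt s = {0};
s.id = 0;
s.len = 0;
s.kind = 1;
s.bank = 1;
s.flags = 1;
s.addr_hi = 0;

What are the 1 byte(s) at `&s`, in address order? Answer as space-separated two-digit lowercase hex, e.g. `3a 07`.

38

id (1b) val=0 bits=0x0 at bit 0: 0x00
len (2b) val=0 bits=0x0 at bit 1: 0x00
kind (1b) val=1 bits=0x1 at bit 3: 0x08
bank (1b) val=1 bits=0x1 at bit 4: 0x18
flags (1b) val=1 bits=0x1 at bit 5: 0x38
addr_hi (2b) val=0 bits=0x0 at bit 6: 0x38
word = 0x38 → little-endian bytes:
  [0]=0x38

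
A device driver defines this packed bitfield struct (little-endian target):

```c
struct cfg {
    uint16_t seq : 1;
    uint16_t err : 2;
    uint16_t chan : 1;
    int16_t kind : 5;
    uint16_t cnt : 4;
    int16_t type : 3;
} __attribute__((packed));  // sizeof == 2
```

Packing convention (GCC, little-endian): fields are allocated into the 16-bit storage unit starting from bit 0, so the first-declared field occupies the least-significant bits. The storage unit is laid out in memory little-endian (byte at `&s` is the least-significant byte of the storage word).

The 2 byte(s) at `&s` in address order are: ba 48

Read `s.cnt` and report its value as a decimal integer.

[0]=0xba [1]=0x48 (little-endian) → word 0x48ba
seq [0+:1] = (word>>0) & 0x1 = 0
err [1+:2] = (word>>1) & 0x3 = 1
chan [3+:1] = (word>>3) & 0x1 = 1
kind [4+:5] = (word>>4) & 0x1f = 11
cnt [9+:4] = (word>>9) & 0xf = 4  ←
type [13+:3] = (word>>13) & 0x7 = 2

4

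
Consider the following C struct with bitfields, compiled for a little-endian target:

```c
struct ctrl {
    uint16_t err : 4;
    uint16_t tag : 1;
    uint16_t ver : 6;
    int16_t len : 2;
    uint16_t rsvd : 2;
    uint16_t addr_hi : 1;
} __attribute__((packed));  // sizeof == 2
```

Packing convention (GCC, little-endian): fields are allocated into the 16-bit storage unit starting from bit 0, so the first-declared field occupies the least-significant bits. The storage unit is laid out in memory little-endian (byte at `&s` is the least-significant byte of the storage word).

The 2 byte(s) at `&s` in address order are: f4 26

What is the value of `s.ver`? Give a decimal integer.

[0]=0xf4 [1]=0x26 (little-endian) → word 0x26f4
err:4 @ bit 0 → (0x26f4>>0)&0xf = 0x4
tag:1 @ bit 4 → (0x26f4>>4)&0x1 = 0x1
ver:6 @ bit 5 → (0x26f4>>5)&0x3f = 0x37  ←
len:2 @ bit 11 → (0x26f4>>11)&0x3 = 0x0
rsvd:2 @ bit 13 → (0x26f4>>13)&0x3 = 0x1
addr_hi:1 @ bit 15 → (0x26f4>>15)&0x1 = 0x0

55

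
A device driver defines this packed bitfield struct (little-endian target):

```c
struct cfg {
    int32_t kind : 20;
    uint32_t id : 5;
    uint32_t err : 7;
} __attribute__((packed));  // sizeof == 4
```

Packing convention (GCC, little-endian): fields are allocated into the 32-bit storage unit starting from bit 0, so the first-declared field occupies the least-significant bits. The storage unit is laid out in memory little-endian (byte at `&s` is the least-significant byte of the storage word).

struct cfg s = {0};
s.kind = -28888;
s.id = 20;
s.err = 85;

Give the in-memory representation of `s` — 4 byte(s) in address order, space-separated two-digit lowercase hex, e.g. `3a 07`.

kind (20b) val=-28888 bits=0xf8f28 at bit 0: 0x000f8f28
id (5b) val=20 bits=0x14 at bit 20: 0x014f8f28
err (7b) val=85 bits=0x55 at bit 25: 0xab4f8f28
word = 0xab4f8f28 → little-endian bytes:
  [0]=0x28  [1]=0x8f  [2]=0x4f  [3]=0xab

28 8f 4f ab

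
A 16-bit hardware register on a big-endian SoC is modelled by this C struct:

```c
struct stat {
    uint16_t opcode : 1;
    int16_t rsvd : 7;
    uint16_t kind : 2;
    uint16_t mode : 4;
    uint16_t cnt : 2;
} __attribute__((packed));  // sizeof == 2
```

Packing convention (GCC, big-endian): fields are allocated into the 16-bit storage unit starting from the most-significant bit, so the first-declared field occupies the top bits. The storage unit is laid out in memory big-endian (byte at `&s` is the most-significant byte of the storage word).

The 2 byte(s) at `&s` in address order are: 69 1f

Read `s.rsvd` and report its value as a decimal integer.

[0]=0x69 [1]=0x1f (big-endian) → word 0x691f
opcode:1 @ bit 15 → (0x691f>>15)&0x1 = 0x0
rsvd:7 @ bit 8 → (0x691f>>8)&0x7f = 0x69  ←
kind:2 @ bit 6 → (0x691f>>6)&0x3 = 0x0
mode:4 @ bit 2 → (0x691f>>2)&0xf = 0x7
cnt:2 @ bit 0 → (0x691f>>0)&0x3 = 0x3
rsvd signed 7b, MSB=1: 105 - 128 = -23

-23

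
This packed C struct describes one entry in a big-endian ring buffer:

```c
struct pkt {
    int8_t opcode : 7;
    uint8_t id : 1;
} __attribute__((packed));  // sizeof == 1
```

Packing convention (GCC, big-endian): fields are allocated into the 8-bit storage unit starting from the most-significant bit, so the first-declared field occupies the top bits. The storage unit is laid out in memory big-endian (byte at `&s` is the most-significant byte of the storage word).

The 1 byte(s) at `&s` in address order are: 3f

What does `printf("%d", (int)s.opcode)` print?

[0]=0x3f (big-endian) → word 0x3f
opcode [1+:7] = (word>>1) & 0x7f = 31  ←
id [0+:1] = (word>>0) & 0x1 = 1
opcode signed 7b, MSB=0: value = 31

31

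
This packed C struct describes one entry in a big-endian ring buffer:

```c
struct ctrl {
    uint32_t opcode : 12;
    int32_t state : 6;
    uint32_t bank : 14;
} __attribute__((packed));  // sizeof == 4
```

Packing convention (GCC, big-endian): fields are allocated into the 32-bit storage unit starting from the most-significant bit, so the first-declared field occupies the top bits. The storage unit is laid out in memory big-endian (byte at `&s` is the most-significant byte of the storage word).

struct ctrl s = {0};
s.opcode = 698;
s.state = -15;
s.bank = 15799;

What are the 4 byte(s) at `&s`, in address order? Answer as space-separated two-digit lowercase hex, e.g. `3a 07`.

2b ac 7d b7

opcode (12b) val=698 bits=0x2ba at bit 20: 0x2ba00000
state (6b) val=-15 bits=0x31 at bit 14: 0x2bac4000
bank (14b) val=15799 bits=0x3db7 at bit 0: 0x2bac7db7
word = 0x2bac7db7 → big-endian bytes:
  [0]=0x2b  [1]=0xac  [2]=0x7d  [3]=0xb7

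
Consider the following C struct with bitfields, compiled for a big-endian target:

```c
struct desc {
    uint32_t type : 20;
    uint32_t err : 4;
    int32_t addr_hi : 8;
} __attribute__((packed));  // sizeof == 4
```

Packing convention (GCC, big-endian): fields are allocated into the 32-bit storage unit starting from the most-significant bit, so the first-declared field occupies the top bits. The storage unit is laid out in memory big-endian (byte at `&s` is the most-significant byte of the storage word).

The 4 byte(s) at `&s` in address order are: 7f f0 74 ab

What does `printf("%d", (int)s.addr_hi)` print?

-85

[0]=0x7f [1]=0xf0 [2]=0x74 [3]=0xab (big-endian) → word 0x7ff074ab
type:20 @ bit 12 → (0x7ff074ab>>12)&0xfffff = 0x7ff07
err:4 @ bit 8 → (0x7ff074ab>>8)&0xf = 0x4
addr_hi:8 @ bit 0 → (0x7ff074ab>>0)&0xff = 0xab  ←
addr_hi signed 8b, MSB=1: 171 - 256 = -85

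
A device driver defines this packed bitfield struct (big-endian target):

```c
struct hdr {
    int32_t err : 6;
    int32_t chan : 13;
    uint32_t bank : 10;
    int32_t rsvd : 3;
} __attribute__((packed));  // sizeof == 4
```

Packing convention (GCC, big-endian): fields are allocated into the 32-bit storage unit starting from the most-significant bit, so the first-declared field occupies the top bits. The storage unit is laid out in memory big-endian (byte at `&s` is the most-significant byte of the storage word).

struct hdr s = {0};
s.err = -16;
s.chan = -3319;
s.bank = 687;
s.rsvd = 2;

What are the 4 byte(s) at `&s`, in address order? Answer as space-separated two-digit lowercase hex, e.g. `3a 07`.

c2 61 35 7a

err:6 = -16 → 0x30 << 26 → word 0xc0000000
chan:13 = -3319 → 0x1309 << 13 → word 0xc2612000
bank:10 = 687 → 0x2af << 3 → word 0xc2613578
rsvd:3 = 2 → 0x2 << 0 → word 0xc261357a
word = 0xc261357a → big-endian bytes:
  [0]=0xc2  [1]=0x61  [2]=0x35  [3]=0x7a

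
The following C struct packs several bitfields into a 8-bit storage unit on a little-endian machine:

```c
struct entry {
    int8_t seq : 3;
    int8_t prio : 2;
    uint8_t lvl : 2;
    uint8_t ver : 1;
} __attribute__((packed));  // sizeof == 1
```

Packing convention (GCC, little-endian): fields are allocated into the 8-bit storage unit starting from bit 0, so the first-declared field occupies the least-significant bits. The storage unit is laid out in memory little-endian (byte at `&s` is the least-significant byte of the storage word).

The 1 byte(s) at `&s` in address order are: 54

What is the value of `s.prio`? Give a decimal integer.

[0]=0x54 (little-endian) → word 0x54
seq [0+:3] = (word>>0) & 0x7 = 4
prio [3+:2] = (word>>3) & 0x3 = 2  ←
lvl [5+:2] = (word>>5) & 0x3 = 2
ver [7+:1] = (word>>7) & 0x1 = 0
prio signed 2b, MSB=1: 2 - 4 = -2

-2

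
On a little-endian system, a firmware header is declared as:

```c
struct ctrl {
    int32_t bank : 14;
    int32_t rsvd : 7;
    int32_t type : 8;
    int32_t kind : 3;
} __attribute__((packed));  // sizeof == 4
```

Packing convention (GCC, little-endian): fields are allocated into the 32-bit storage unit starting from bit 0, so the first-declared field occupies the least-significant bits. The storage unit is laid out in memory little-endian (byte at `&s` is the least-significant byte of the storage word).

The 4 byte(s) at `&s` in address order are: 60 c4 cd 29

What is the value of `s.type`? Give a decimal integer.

[0]=0x60 [1]=0xc4 [2]=0xcd [3]=0x29 (little-endian) → word 0x29cdc460
bank:14 @ bit 0 → (0x29cdc460>>0)&0x3fff = 0x460
rsvd:7 @ bit 14 → (0x29cdc460>>14)&0x7f = 0x37
type:8 @ bit 21 → (0x29cdc460>>21)&0xff = 0x4e  ←
kind:3 @ bit 29 → (0x29cdc460>>29)&0x7 = 0x1
type signed 8b, MSB=0: value = 78

78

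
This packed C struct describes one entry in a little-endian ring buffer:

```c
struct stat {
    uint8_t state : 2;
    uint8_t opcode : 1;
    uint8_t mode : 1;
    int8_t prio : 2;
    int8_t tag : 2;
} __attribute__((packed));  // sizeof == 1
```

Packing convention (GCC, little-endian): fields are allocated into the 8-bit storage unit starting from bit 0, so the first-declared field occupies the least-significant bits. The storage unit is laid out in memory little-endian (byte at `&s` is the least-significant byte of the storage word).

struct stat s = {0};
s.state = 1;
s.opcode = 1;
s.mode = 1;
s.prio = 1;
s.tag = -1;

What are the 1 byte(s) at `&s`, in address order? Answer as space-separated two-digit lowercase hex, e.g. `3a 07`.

state (2b) val=1 bits=0x1 at bit 0: 0x01
opcode (1b) val=1 bits=0x1 at bit 2: 0x05
mode (1b) val=1 bits=0x1 at bit 3: 0x0d
prio (2b) val=1 bits=0x1 at bit 4: 0x1d
tag (2b) val=-1 bits=0x3 at bit 6: 0xdd
word = 0xdd → little-endian bytes:
  [0]=0xdd

dd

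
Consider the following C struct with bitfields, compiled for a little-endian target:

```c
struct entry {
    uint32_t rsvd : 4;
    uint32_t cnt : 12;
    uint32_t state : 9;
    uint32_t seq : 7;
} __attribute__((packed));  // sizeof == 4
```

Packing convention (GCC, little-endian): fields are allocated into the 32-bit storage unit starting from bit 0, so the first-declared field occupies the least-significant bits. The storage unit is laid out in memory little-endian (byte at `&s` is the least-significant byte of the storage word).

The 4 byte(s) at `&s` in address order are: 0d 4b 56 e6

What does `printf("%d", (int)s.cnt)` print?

[0]=0x0d [1]=0x4b [2]=0x56 [3]=0xe6 (little-endian) → word 0xe6564b0d
rsvd:4 @ bit 0 → (0xe6564b0d>>0)&0xf = 0xd
cnt:12 @ bit 4 → (0xe6564b0d>>4)&0xfff = 0x4b0  ←
state:9 @ bit 16 → (0xe6564b0d>>16)&0x1ff = 0x56
seq:7 @ bit 25 → (0xe6564b0d>>25)&0x7f = 0x73

1200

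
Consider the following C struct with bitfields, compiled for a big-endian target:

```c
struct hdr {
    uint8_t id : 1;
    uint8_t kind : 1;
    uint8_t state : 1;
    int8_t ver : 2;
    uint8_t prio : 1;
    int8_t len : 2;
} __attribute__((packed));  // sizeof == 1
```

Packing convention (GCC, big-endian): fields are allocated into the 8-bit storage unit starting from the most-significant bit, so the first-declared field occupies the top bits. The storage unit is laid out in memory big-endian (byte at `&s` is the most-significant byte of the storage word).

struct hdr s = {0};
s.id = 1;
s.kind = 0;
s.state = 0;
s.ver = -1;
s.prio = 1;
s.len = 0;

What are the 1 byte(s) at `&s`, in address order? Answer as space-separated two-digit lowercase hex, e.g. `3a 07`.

9c

id:1 = 1 → 0x1 << 7 → word 0x80
kind:1 = 0 → 0x0 << 6 → word 0x80
state:1 = 0 → 0x0 << 5 → word 0x80
ver:2 = -1 → 0x3 << 3 → word 0x98
prio:1 = 1 → 0x1 << 2 → word 0x9c
len:2 = 0 → 0x0 << 0 → word 0x9c
word = 0x9c → big-endian bytes:
  [0]=0x9c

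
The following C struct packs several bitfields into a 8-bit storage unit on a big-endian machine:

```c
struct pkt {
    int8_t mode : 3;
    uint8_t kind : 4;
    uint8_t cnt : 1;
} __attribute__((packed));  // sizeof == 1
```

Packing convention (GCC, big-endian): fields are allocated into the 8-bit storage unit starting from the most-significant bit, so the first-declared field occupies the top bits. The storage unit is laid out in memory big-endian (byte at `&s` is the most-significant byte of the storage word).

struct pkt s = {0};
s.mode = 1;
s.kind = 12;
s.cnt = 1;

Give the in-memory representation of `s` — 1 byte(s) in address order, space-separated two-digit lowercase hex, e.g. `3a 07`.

39

[5+:3] mode=1 & 0x7 = 0x1; word=0x20
[1+:4] kind=12 & 0xf = 0xc; word=0x38
[0+:1] cnt=1 & 0x1 = 0x1; word=0x39
word = 0x39 → big-endian bytes:
  [0]=0x39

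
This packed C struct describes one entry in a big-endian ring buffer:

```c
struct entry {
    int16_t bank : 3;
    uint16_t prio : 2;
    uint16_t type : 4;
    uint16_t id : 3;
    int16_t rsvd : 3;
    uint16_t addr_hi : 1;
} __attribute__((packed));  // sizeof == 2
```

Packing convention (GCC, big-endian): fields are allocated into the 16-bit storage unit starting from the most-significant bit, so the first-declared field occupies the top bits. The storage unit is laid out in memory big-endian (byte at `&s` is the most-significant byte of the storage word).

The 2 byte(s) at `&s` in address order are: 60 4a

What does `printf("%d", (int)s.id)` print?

4

[0]=0x60 [1]=0x4a (big-endian) → word 0x604a
bank:3 @ bit 13 → (0x604a>>13)&0x7 = 0x3
prio:2 @ bit 11 → (0x604a>>11)&0x3 = 0x0
type:4 @ bit 7 → (0x604a>>7)&0xf = 0x0
id:3 @ bit 4 → (0x604a>>4)&0x7 = 0x4  ←
rsvd:3 @ bit 1 → (0x604a>>1)&0x7 = 0x5
addr_hi:1 @ bit 0 → (0x604a>>0)&0x1 = 0x0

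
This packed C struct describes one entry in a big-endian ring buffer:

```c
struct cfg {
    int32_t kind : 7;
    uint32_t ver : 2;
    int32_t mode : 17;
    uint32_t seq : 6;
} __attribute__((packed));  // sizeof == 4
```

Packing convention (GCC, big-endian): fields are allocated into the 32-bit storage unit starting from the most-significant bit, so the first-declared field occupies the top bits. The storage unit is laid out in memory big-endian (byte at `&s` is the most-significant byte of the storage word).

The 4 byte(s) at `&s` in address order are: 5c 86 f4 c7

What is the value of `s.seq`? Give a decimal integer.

7

[0]=0x5c [1]=0x86 [2]=0xf4 [3]=0xc7 (big-endian) → word 0x5c86f4c7
kind [25+:7] = (word>>25) & 0x7f = 46
ver [23+:2] = (word>>23) & 0x3 = 1
mode [6+:17] = (word>>6) & 0x1ffff = 7123
seq [0+:6] = (word>>0) & 0x3f = 7  ←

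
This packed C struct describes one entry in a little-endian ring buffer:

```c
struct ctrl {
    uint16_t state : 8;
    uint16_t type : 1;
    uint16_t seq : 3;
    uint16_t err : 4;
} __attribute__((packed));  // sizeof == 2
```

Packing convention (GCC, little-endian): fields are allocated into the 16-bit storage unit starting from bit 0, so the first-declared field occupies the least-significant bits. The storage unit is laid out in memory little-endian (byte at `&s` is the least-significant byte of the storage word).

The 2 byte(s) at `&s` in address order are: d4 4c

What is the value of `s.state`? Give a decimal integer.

[0]=0xd4 [1]=0x4c (little-endian) → word 0x4cd4
state:8 @ bit 0 → (0x4cd4>>0)&0xff = 0xd4  ←
type:1 @ bit 8 → (0x4cd4>>8)&0x1 = 0x0
seq:3 @ bit 9 → (0x4cd4>>9)&0x7 = 0x6
err:4 @ bit 12 → (0x4cd4>>12)&0xf = 0x4

212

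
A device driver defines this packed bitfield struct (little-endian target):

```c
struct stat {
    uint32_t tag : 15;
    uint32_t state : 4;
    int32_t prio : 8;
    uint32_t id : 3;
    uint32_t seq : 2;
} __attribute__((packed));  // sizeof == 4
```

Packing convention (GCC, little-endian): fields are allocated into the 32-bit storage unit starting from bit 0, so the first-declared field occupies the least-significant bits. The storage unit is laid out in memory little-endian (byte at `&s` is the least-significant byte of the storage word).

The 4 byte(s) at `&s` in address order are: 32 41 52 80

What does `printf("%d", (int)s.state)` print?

4

[0]=0x32 [1]=0x41 [2]=0x52 [3]=0x80 (little-endian) → word 0x80524132
tag:15 @ bit 0 → (0x80524132>>0)&0x7fff = 0x4132
state:4 @ bit 15 → (0x80524132>>15)&0xf = 0x4  ←
prio:8 @ bit 19 → (0x80524132>>19)&0xff = 0xa
id:3 @ bit 27 → (0x80524132>>27)&0x7 = 0x0
seq:2 @ bit 30 → (0x80524132>>30)&0x3 = 0x2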